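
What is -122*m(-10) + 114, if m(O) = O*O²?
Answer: 122114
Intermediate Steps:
m(O) = O³
-122*m(-10) + 114 = -122*(-10)³ + 114 = -122*(-1000) + 114 = 122000 + 114 = 122114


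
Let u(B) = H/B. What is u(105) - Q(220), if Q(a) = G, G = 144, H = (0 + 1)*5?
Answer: -3023/21 ≈ -143.95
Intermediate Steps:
H = 5 (H = 1*5 = 5)
u(B) = 5/B
Q(a) = 144
u(105) - Q(220) = 5/105 - 1*144 = 5*(1/105) - 144 = 1/21 - 144 = -3023/21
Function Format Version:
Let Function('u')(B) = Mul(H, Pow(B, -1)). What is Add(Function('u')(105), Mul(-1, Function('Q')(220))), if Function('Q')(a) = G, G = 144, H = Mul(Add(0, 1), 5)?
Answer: Rational(-3023, 21) ≈ -143.95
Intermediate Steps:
H = 5 (H = Mul(1, 5) = 5)
Function('u')(B) = Mul(5, Pow(B, -1))
Function('Q')(a) = 144
Add(Function('u')(105), Mul(-1, Function('Q')(220))) = Add(Mul(5, Pow(105, -1)), Mul(-1, 144)) = Add(Mul(5, Rational(1, 105)), -144) = Add(Rational(1, 21), -144) = Rational(-3023, 21)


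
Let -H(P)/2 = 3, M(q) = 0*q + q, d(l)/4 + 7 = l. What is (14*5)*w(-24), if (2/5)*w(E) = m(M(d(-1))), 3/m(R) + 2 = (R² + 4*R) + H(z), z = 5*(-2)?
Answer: 175/296 ≈ 0.59122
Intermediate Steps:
d(l) = -28 + 4*l
z = -10
M(q) = q (M(q) = 0 + q = q)
H(P) = -6 (H(P) = -2*3 = -6)
m(R) = 3/(-8 + R² + 4*R) (m(R) = 3/(-2 + ((R² + 4*R) - 6)) = 3/(-2 + (-6 + R² + 4*R)) = 3/(-8 + R² + 4*R))
w(E) = 5/592 (w(E) = 5*(3/(-8 + (-28 + 4*(-1))² + 4*(-28 + 4*(-1))))/2 = 5*(3/(-8 + (-28 - 4)² + 4*(-28 - 4)))/2 = 5*(3/(-8 + (-32)² + 4*(-32)))/2 = 5*(3/(-8 + 1024 - 128))/2 = 5*(3/888)/2 = 5*(3*(1/888))/2 = (5/2)*(1/296) = 5/592)
(14*5)*w(-24) = (14*5)*(5/592) = 70*(5/592) = 175/296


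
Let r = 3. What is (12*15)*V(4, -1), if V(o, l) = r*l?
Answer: -540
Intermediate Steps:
V(o, l) = 3*l
(12*15)*V(4, -1) = (12*15)*(3*(-1)) = 180*(-3) = -540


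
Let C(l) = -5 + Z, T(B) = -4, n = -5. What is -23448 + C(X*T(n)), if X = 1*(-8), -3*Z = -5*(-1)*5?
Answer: -70384/3 ≈ -23461.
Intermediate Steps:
Z = -25/3 (Z = -(-5*(-1))*5/3 = -5*5/3 = -1/3*25 = -25/3 ≈ -8.3333)
X = -8
C(l) = -40/3 (C(l) = -5 - 25/3 = -40/3)
-23448 + C(X*T(n)) = -23448 - 40/3 = -70384/3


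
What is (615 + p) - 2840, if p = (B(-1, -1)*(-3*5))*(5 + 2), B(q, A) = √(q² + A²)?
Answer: -2225 - 105*√2 ≈ -2373.5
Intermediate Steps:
B(q, A) = √(A² + q²)
p = -105*√2 (p = (√((-1)² + (-1)²)*(-3*5))*(5 + 2) = (√(1 + 1)*(-15))*7 = (√2*(-15))*7 = -15*√2*7 = -105*√2 ≈ -148.49)
(615 + p) - 2840 = (615 - 105*√2) - 2840 = -2225 - 105*√2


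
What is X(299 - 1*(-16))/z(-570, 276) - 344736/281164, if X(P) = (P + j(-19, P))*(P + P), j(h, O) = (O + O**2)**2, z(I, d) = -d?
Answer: -73128102994277289/3233386 ≈ -2.2617e+10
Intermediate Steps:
X(P) = 2*P*(P + P**2*(1 + P)**2) (X(P) = (P + P**2*(1 + P)**2)*(P + P) = (P + P**2*(1 + P)**2)*(2*P) = 2*P*(P + P**2*(1 + P)**2))
X(299 - 1*(-16))/z(-570, 276) - 344736/281164 = (2*(299 - 1*(-16))**2*(1 + (299 - 1*(-16))*(1 + (299 - 1*(-16)))**2))/((-1*276)) - 344736/281164 = (2*(299 + 16)**2*(1 + (299 + 16)*(1 + (299 + 16))**2))/(-276) - 344736*1/281164 = (2*315**2*(1 + 315*(1 + 315)**2))*(-1/276) - 86184/70291 = (2*99225*(1 + 315*316**2))*(-1/276) - 86184/70291 = (2*99225*(1 + 315*99856))*(-1/276) - 86184/70291 = (2*99225*(1 + 31454640))*(-1/276) - 86184/70291 = (2*99225*31454641)*(-1/276) - 86184/70291 = 6242173506450*(-1/276) - 86184/70291 = -1040362251075/46 - 86184/70291 = -73128102994277289/3233386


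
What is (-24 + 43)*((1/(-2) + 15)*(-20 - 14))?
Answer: -9367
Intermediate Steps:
(-24 + 43)*((1/(-2) + 15)*(-20 - 14)) = 19*((-½ + 15)*(-34)) = 19*((29/2)*(-34)) = 19*(-493) = -9367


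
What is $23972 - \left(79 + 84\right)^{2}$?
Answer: $-2597$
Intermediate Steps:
$23972 - \left(79 + 84\right)^{2} = 23972 - 163^{2} = 23972 - 26569 = -2597$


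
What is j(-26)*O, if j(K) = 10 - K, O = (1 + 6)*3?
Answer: 756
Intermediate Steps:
O = 21 (O = 7*3 = 21)
j(-26)*O = (10 - 1*(-26))*21 = (10 + 26)*21 = 36*21 = 756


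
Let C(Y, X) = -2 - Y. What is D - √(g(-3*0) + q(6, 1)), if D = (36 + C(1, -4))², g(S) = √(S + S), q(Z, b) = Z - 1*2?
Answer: 1087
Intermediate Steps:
q(Z, b) = -2 + Z (q(Z, b) = Z - 2 = -2 + Z)
g(S) = √2*√S (g(S) = √(2*S) = √2*√S)
D = 1089 (D = (36 + (-2 - 1*1))² = (36 + (-2 - 1))² = (36 - 3)² = 33² = 1089)
D - √(g(-3*0) + q(6, 1)) = 1089 - √(√2*√(-3*0) + (-2 + 6)) = 1089 - √(√2*√0 + 4) = 1089 - √(√2*0 + 4) = 1089 - √(0 + 4) = 1089 - √4 = 1089 - 1*2 = 1089 - 2 = 1087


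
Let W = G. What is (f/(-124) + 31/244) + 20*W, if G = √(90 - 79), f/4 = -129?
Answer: 32437/7564 + 20*√11 ≈ 70.621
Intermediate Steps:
f = -516 (f = 4*(-129) = -516)
G = √11 ≈ 3.3166
W = √11 ≈ 3.3166
(f/(-124) + 31/244) + 20*W = (-516/(-124) + 31/244) + 20*√11 = (-516*(-1/124) + 31*(1/244)) + 20*√11 = (129/31 + 31/244) + 20*√11 = 32437/7564 + 20*√11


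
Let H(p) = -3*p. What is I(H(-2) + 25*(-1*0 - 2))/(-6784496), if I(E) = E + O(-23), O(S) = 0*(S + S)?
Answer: 11/1696124 ≈ 6.4854e-6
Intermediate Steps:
O(S) = 0 (O(S) = 0*(2*S) = 0)
I(E) = E (I(E) = E + 0 = E)
I(H(-2) + 25*(-1*0 - 2))/(-6784496) = (-3*(-2) + 25*(-1*0 - 2))/(-6784496) = (6 + 25*(0 - 2))*(-1/6784496) = (6 + 25*(-2))*(-1/6784496) = (6 - 50)*(-1/6784496) = -44*(-1/6784496) = 11/1696124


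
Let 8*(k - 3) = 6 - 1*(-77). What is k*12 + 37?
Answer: 395/2 ≈ 197.50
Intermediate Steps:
k = 107/8 (k = 3 + (6 - 1*(-77))/8 = 3 + (6 + 77)/8 = 3 + (⅛)*83 = 3 + 83/8 = 107/8 ≈ 13.375)
k*12 + 37 = (107/8)*12 + 37 = 321/2 + 37 = 395/2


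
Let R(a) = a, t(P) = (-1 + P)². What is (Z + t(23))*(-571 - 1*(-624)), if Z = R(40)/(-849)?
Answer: 21776428/849 ≈ 25650.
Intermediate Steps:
Z = -40/849 (Z = 40/(-849) = 40*(-1/849) = -40/849 ≈ -0.047114)
(Z + t(23))*(-571 - 1*(-624)) = (-40/849 + (-1 + 23)²)*(-571 - 1*(-624)) = (-40/849 + 22²)*(-571 + 624) = (-40/849 + 484)*53 = (410876/849)*53 = 21776428/849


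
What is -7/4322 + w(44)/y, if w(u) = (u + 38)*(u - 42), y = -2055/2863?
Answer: -2029331689/8881710 ≈ -228.48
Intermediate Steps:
y = -2055/2863 (y = -2055*1/2863 = -2055/2863 ≈ -0.71778)
w(u) = (-42 + u)*(38 + u) (w(u) = (38 + u)*(-42 + u) = (-42 + u)*(38 + u))
-7/4322 + w(44)/y = -7/4322 + (-1596 + 44² - 4*44)/(-2055/2863) = -7*1/4322 + (-1596 + 1936 - 176)*(-2863/2055) = -7/4322 + 164*(-2863/2055) = -7/4322 - 469532/2055 = -2029331689/8881710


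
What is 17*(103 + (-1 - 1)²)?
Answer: 1819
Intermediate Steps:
17*(103 + (-1 - 1)²) = 17*(103 + (-2)²) = 17*(103 + 4) = 17*107 = 1819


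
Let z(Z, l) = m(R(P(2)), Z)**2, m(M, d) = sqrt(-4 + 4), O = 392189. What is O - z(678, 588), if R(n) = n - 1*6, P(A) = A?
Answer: 392189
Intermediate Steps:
R(n) = -6 + n (R(n) = n - 6 = -6 + n)
m(M, d) = 0 (m(M, d) = sqrt(0) = 0)
z(Z, l) = 0 (z(Z, l) = 0**2 = 0)
O - z(678, 588) = 392189 - 1*0 = 392189 + 0 = 392189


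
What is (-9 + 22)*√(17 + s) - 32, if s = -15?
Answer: -32 + 13*√2 ≈ -13.615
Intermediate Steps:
(-9 + 22)*√(17 + s) - 32 = (-9 + 22)*√(17 - 15) - 32 = 13*√2 - 32 = -32 + 13*√2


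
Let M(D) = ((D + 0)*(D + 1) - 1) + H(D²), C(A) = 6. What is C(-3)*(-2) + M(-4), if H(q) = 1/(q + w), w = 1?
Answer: -16/17 ≈ -0.94118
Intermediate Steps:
H(q) = 1/(1 + q) (H(q) = 1/(q + 1) = 1/(1 + q))
M(D) = -1 + 1/(1 + D²) + D*(1 + D) (M(D) = ((D + 0)*(D + 1) - 1) + 1/(1 + D²) = (D*(1 + D) - 1) + 1/(1 + D²) = (-1 + D*(1 + D)) + 1/(1 + D²) = -1 + 1/(1 + D²) + D*(1 + D))
C(-3)*(-2) + M(-4) = 6*(-2) + (-4 + (-4)³ + (-4)⁴)/(1 + (-4)²) = -12 + (-4 - 64 + 256)/(1 + 16) = -12 + 188/17 = -16/17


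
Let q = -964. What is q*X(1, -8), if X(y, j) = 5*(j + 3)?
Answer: 24100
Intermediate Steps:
X(y, j) = 15 + 5*j (X(y, j) = 5*(3 + j) = 15 + 5*j)
q*X(1, -8) = -964*(15 + 5*(-8)) = -964*(15 - 40) = -964*(-25) = 24100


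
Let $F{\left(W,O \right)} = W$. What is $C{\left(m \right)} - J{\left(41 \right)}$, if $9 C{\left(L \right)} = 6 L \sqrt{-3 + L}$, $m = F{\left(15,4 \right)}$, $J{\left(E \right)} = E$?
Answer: $-41 + 20 \sqrt{3} \approx -6.359$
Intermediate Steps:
$m = 15$
$C{\left(L \right)} = \frac{2 L \sqrt{-3 + L}}{3}$ ($C{\left(L \right)} = \frac{6 L \sqrt{-3 + L}}{9} = \frac{2 L \sqrt{-3 + L}}{3}$)
$C{\left(m \right)} - J{\left(41 \right)} = \frac{2}{3} \cdot 15 \sqrt{-3 + 15} - 41 = \frac{2}{3} \cdot 15 \sqrt{12} - 41 = \frac{2}{3} \cdot 15 \cdot 2 \sqrt{3} - 41 = 20 \sqrt{3} - 41 = -41 + 20 \sqrt{3}$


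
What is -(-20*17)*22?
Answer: 7480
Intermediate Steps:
-(-20*17)*22 = -(-340)*22 = -1*(-7480) = 7480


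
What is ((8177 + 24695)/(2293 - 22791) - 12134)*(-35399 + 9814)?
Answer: 3182206064170/10249 ≈ 3.1049e+8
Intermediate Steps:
((8177 + 24695)/(2293 - 22791) - 12134)*(-35399 + 9814) = (32872/(-20498) - 12134)*(-25585) = (32872*(-1/20498) - 12134)*(-25585) = (-16436/10249 - 12134)*(-25585) = -124377802/10249*(-25585) = 3182206064170/10249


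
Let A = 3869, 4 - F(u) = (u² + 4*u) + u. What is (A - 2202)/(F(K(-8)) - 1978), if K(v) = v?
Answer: -1667/1998 ≈ -0.83433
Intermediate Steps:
F(u) = 4 - u² - 5*u (F(u) = 4 - ((u² + 4*u) + u) = 4 - (u² + 5*u) = 4 + (-u² - 5*u) = 4 - u² - 5*u)
(A - 2202)/(F(K(-8)) - 1978) = (3869 - 2202)/((4 - 1*(-8)² - 5*(-8)) - 1978) = 1667/((4 - 1*64 + 40) - 1978) = 1667/((4 - 64 + 40) - 1978) = 1667/(-20 - 1978) = 1667/(-1998) = 1667*(-1/1998) = -1667/1998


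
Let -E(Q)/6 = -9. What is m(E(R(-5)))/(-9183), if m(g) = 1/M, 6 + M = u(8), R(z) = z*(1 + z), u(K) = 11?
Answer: -1/45915 ≈ -2.1779e-5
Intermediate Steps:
M = 5 (M = -6 + 11 = 5)
E(Q) = 54 (E(Q) = -6*(-9) = 54)
m(g) = 1/5
m(E(R(-5)))/(-9183) = (1/5)/(-9183) = (1/5)*(-1/9183) = -1/45915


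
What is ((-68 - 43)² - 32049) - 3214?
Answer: -22942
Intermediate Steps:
((-68 - 43)² - 32049) - 3214 = ((-111)² - 32049) - 3214 = (12321 - 32049) - 3214 = -19728 - 3214 = -22942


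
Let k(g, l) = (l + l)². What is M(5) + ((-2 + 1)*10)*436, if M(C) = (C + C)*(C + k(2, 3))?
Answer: -3950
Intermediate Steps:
k(g, l) = 4*l² (k(g, l) = (2*l)² = 4*l²)
M(C) = 2*C*(36 + C) (M(C) = (C + C)*(C + 4*3²) = (2*C)*(C + 4*9) = (2*C)*(C + 36) = (2*C)*(36 + C) = 2*C*(36 + C))
M(5) + ((-2 + 1)*10)*436 = 2*5*(36 + 5) + ((-2 + 1)*10)*436 = 2*5*41 - 1*10*436 = 410 - 10*436 = 410 - 4360 = -3950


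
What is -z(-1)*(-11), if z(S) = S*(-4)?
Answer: 44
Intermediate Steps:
z(S) = -4*S
-z(-1)*(-11) = -(-4)*(-1)*(-11) = -1*4*(-11) = -4*(-11) = 44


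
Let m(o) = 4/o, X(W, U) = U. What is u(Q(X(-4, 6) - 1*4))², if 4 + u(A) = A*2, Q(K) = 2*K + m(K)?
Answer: 64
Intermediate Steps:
Q(K) = 2*K + 4/K
u(A) = -4 + 2*A (u(A) = -4 + A*2 = -4 + 2*A)
u(Q(X(-4, 6) - 1*4))² = (-4 + 2*(2*(6 - 1*4) + 4/(6 - 1*4)))² = (-4 + 2*(2*(6 - 4) + 4/(6 - 4)))² = (-4 + 2*(2*2 + 4/2))² = (-4 + 2*(4 + 4*(½)))² = (-4 + 2*(4 + 2))² = (-4 + 2*6)² = (-4 + 12)² = 8² = 64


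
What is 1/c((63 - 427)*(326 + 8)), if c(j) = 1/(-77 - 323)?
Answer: -400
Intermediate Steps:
c(j) = -1/400 (c(j) = 1/(-400) = -1/400)
1/c((63 - 427)*(326 + 8)) = 1/(-1/400) = -400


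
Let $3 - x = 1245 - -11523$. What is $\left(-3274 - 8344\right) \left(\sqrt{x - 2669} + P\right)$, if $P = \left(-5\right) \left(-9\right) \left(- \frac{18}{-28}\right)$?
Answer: $- \frac{2352645}{7} - 11618 i \sqrt{15434} \approx -3.3609 \cdot 10^{5} - 1.4433 \cdot 10^{6} i$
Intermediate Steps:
$x = -12765$ ($x = 3 - \left(1245 - -11523\right) = 3 - \left(1245 + 11523\right) = 3 - 12768 = -12765$)
$P = \frac{405}{14}$ ($P = 45 \left(\left(-18\right) \left(- \frac{1}{28}\right)\right) = 45 \cdot \frac{9}{14} = \frac{405}{14} \approx 28.929$)
$\left(-3274 - 8344\right) \left(\sqrt{x - 2669} + P\right) = \left(-3274 - 8344\right) \left(\sqrt{-12765 - 2669} + \frac{405}{14}\right) = - 11618 \left(\sqrt{-15434} + \frac{405}{14}\right) = - 11618 \left(i \sqrt{15434} + \frac{405}{14}\right) = - 11618 \left(\frac{405}{14} + i \sqrt{15434}\right) = - \frac{2352645}{7} - 11618 i \sqrt{15434}$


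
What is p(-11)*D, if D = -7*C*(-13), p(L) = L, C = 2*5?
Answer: -10010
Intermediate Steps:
C = 10
D = 910 (D = -7*10*(-13) = -70*(-13) = 910)
p(-11)*D = -11*910 = -10010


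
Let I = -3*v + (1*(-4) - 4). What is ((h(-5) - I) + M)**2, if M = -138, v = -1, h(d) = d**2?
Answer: 11664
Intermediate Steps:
I = -5 (I = -3*(-1) + (1*(-4) - 4) = 3 + (-4 - 4) = 3 - 8 = -5)
((h(-5) - I) + M)**2 = (((-5)**2 - 1*(-5)) - 138)**2 = ((25 + 5) - 138)**2 = (30 - 138)**2 = (-108)**2 = 11664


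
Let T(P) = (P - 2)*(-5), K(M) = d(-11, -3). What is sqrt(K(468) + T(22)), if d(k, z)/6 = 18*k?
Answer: 2*I*sqrt(322) ≈ 35.889*I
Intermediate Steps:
d(k, z) = 108*k (d(k, z) = 6*(18*k) = 108*k)
K(M) = -1188 (K(M) = 108*(-11) = -1188)
T(P) = 10 - 5*P (T(P) = (-2 + P)*(-5) = 10 - 5*P)
sqrt(K(468) + T(22)) = sqrt(-1188 + (10 - 5*22)) = sqrt(-1188 + (10 - 110)) = sqrt(-1188 - 100) = sqrt(-1288) = 2*I*sqrt(322)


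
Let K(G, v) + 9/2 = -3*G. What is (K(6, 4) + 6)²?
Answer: 1089/4 ≈ 272.25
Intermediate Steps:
K(G, v) = -9/2 - 3*G
(K(6, 4) + 6)² = ((-9/2 - 3*6) + 6)² = ((-9/2 - 18) + 6)² = (-45/2 + 6)² = (-33/2)² = 1089/4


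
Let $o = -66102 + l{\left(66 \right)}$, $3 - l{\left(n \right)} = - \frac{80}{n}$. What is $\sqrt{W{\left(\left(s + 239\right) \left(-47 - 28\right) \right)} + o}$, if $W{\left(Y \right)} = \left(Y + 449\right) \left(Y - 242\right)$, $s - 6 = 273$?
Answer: $\frac{\sqrt{1634704209897}}{33} \approx 38744.0$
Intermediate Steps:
$s = 279$ ($s = 6 + 273 = 279$)
$l{\left(n \right)} = 3 + \frac{80}{n}$ ($l{\left(n \right)} = 3 - - \frac{80}{n} = 3 + \frac{80}{n}$)
$W{\left(Y \right)} = \left(-242 + Y\right) \left(449 + Y\right)$ ($W{\left(Y \right)} = \left(449 + Y\right) \left(-242 + Y\right) = \left(-242 + Y\right) \left(449 + Y\right)$)
$o = - \frac{2181227}{33}$ ($o = -66102 + \left(3 + \frac{80}{66}\right) = -66102 + \left(3 + 80 \cdot \frac{1}{66}\right) = -66102 + \left(3 + \frac{40}{33}\right) = -66102 + \frac{139}{33} = - \frac{2181227}{33} \approx -66098.0$)
$\sqrt{W{\left(\left(s + 239\right) \left(-47 - 28\right) \right)} + o} = \sqrt{\left(-108658 + \left(\left(279 + 239\right) \left(-47 - 28\right)\right)^{2} + 207 \left(279 + 239\right) \left(-47 - 28\right)\right) - \frac{2181227}{33}} = \sqrt{\left(-108658 + \left(518 \left(-75\right)\right)^{2} + 207 \cdot 518 \left(-75\right)\right) - \frac{2181227}{33}} = \sqrt{\left(-108658 + \left(-38850\right)^{2} + 207 \left(-38850\right)\right) - \frac{2181227}{33}} = \sqrt{\left(-108658 + 1509322500 - 8041950\right) - \frac{2181227}{33}} = \sqrt{1501171892 - \frac{2181227}{33}} = \sqrt{\frac{49536491209}{33}} = \frac{\sqrt{1634704209897}}{33}$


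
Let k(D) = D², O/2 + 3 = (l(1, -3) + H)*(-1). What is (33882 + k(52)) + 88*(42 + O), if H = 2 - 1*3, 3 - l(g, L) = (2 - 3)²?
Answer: 39578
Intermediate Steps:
l(g, L) = 2 (l(g, L) = 3 - (2 - 3)² = 3 - 1*(-1)² = 3 - 1*1 = 3 - 1 = 2)
H = -1 (H = 2 - 3 = -1)
O = -8 (O = -6 + 2*((2 - 1)*(-1)) = -6 + 2*(1*(-1)) = -6 + 2*(-1) = -6 - 2 = -8)
(33882 + k(52)) + 88*(42 + O) = (33882 + 52²) + 88*(42 - 8) = (33882 + 2704) + 88*34 = 36586 + 2992 = 39578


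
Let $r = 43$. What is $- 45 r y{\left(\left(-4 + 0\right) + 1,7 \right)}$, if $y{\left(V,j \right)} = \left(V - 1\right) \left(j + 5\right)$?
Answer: $92880$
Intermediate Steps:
$y{\left(V,j \right)} = \left(-1 + V\right) \left(5 + j\right)$
$- 45 r y{\left(\left(-4 + 0\right) + 1,7 \right)} = \left(-45\right) 43 \left(-5 - 7 + 5 \left(\left(-4 + 0\right) + 1\right) + \left(\left(-4 + 0\right) + 1\right) 7\right) = - 1935 \left(-5 - 7 + 5 \left(-4 + 1\right) + \left(-4 + 1\right) 7\right) = - 1935 \left(-5 - 7 + 5 \left(-3\right) - 21\right) = - 1935 \left(-5 - 7 - 15 - 21\right) = \left(-1935\right) \left(-48\right) = 92880$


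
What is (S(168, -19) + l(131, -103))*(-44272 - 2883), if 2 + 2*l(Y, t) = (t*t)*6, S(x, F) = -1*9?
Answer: -1500330635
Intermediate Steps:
S(x, F) = -9
l(Y, t) = -1 + 3*t**2 (l(Y, t) = -1 + ((t*t)*6)/2 = -1 + (t**2*6)/2 = -1 + (6*t**2)/2 = -1 + 3*t**2)
(S(168, -19) + l(131, -103))*(-44272 - 2883) = (-9 + (-1 + 3*(-103)**2))*(-44272 - 2883) = (-9 + (-1 + 3*10609))*(-47155) = (-9 + (-1 + 31827))*(-47155) = (-9 + 31826)*(-47155) = 31817*(-47155) = -1500330635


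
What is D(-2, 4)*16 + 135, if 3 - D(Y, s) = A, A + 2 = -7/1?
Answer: 327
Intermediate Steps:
A = -9 (A = -2 - 7/1 = -2 - 7*1 = -2 - 7 = -9)
D(Y, s) = 12 (D(Y, s) = 3 - 1*(-9) = 3 + 9 = 12)
D(-2, 4)*16 + 135 = 12*16 + 135 = 192 + 135 = 327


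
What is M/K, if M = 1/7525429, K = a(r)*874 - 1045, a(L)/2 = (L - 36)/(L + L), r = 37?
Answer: -37/284393487339 ≈ -1.3010e-10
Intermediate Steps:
a(L) = (-36 + L)/L (a(L) = 2*((L - 36)/(L + L)) = 2*((-36 + L)/((2*L))) = 2*((-36 + L)*(1/(2*L))) = 2*((-36 + L)/(2*L)) = (-36 + L)/L)
K = -37791/37 (K = ((-36 + 37)/37)*874 - 1045 = ((1/37)*1)*874 - 1045 = (1/37)*874 - 1045 = 874/37 - 1045 = -37791/37 ≈ -1021.4)
M = 1/7525429 ≈ 1.3288e-7
M/K = 1/(7525429*(-37791/37)) = (1/7525429)*(-37/37791) = -37/284393487339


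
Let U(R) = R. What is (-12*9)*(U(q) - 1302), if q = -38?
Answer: 144720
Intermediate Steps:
(-12*9)*(U(q) - 1302) = (-12*9)*(-38 - 1302) = -108*(-1340) = 144720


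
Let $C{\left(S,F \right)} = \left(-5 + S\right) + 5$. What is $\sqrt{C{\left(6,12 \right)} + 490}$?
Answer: $4 \sqrt{31} \approx 22.271$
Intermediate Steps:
$C{\left(S,F \right)} = S$
$\sqrt{C{\left(6,12 \right)} + 490} = \sqrt{6 + 490} = \sqrt{496} = 4 \sqrt{31}$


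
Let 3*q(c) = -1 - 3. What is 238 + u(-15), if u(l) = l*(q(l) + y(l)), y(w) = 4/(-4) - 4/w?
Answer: 269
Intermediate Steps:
y(w) = -1 - 4/w (y(w) = 4*(-¼) - 4/w = -1 - 4/w)
q(c) = -4/3 (q(c) = (-1 - 3)/3 = (⅓)*(-4) = -4/3)
u(l) = l*(-4/3 + (-4 - l)/l)
238 + u(-15) = 238 + (-4 - 7/3*(-15)) = 238 + (-4 + 35) = 238 + 31 = 269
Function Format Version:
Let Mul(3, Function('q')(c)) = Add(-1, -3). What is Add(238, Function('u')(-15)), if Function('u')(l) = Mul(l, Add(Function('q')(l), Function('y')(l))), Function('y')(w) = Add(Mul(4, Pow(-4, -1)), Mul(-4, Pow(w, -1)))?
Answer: 269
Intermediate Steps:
Function('y')(w) = Add(-1, Mul(-4, Pow(w, -1))) (Function('y')(w) = Add(Mul(4, Rational(-1, 4)), Mul(-4, Pow(w, -1))) = Add(-1, Mul(-4, Pow(w, -1))))
Function('q')(c) = Rational(-4, 3) (Function('q')(c) = Mul(Rational(1, 3), Add(-1, -3)) = Mul(Rational(1, 3), -4) = Rational(-4, 3))
Function('u')(l) = Mul(l, Add(Rational(-4, 3), Mul(Pow(l, -1), Add(-4, Mul(-1, l)))))
Add(238, Function('u')(-15)) = Add(238, Add(-4, Mul(Rational(-7, 3), -15))) = Add(238, Add(-4, 35)) = Add(238, 31) = 269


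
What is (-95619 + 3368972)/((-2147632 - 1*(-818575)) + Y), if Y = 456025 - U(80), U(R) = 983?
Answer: -3273353/874015 ≈ -3.7452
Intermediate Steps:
Y = 455042 (Y = 456025 - 1*983 = 456025 - 983 = 455042)
(-95619 + 3368972)/((-2147632 - 1*(-818575)) + Y) = (-95619 + 3368972)/((-2147632 - 1*(-818575)) + 455042) = 3273353/((-2147632 + 818575) + 455042) = 3273353/(-1329057 + 455042) = 3273353/(-874015) = 3273353*(-1/874015) = -3273353/874015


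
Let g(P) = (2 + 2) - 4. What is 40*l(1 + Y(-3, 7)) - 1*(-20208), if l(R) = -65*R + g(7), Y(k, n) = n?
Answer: -592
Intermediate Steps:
g(P) = 0 (g(P) = 4 - 4 = 0)
l(R) = -65*R (l(R) = -65*R + 0 = -65*R)
40*l(1 + Y(-3, 7)) - 1*(-20208) = 40*(-65*(1 + 7)) - 1*(-20208) = 40*(-65*8) + 20208 = 40*(-520) + 20208 = -20800 + 20208 = -592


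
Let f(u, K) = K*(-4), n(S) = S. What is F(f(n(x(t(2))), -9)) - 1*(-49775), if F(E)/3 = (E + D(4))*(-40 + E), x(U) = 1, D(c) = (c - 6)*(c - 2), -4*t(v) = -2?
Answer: 49391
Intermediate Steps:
t(v) = ½ (t(v) = -¼*(-2) = ½)
D(c) = (-6 + c)*(-2 + c)
f(u, K) = -4*K
F(E) = 3*(-40 + E)*(-4 + E) (F(E) = 3*((E + (12 + 4² - 8*4))*(-40 + E)) = 3*((E + (12 + 16 - 32))*(-40 + E)) = 3*((E - 4)*(-40 + E)) = 3*((-4 + E)*(-40 + E)) = 3*((-40 + E)*(-4 + E)) = 3*(-40 + E)*(-4 + E))
F(f(n(x(t(2))), -9)) - 1*(-49775) = (480 - (-528)*(-9) + 3*(-4*(-9))²) - 1*(-49775) = (480 - 132*36 + 3*36²) + 49775 = (480 - 4752 + 3*1296) + 49775 = (480 - 4752 + 3888) + 49775 = -384 + 49775 = 49391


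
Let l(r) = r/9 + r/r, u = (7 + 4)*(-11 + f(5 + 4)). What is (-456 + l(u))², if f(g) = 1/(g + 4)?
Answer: 3002711209/13689 ≈ 2.1935e+5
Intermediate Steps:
f(g) = 1/(4 + g)
u = -1562/13 (u = (7 + 4)*(-11 + 1/(4 + (5 + 4))) = 11*(-11 + 1/(4 + 9)) = 11*(-11 + 1/13) = 11*(-142/13) = -1562/13 ≈ -120.15)
l(r) = 1 + r/9 (l(r) = r*(⅑) + 1 = r/9 + 1 = 1 + r/9)
(-456 + l(u))² = (-456 + (1 + (⅑)*(-1562/13)))² = (-456 + (1 - 1562/117))² = (-456 - 1445/117)² = (-54797/117)² = 3002711209/13689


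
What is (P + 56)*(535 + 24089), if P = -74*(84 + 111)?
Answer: -353945376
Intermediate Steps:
P = -14430 (P = -74*195 = -14430)
(P + 56)*(535 + 24089) = (-14430 + 56)*(535 + 24089) = -14374*24624 = -353945376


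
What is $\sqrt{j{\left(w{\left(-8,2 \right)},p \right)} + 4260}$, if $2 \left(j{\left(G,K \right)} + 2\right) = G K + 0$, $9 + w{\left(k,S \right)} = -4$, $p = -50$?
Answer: $\sqrt{4583} \approx 67.698$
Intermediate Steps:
$w{\left(k,S \right)} = -13$ ($w{\left(k,S \right)} = -9 - 4 = -13$)
$j{\left(G,K \right)} = -2 + \frac{G K}{2}$ ($j{\left(G,K \right)} = -2 + \frac{G K + 0}{2} = -2 + \frac{G K}{2}$)
$\sqrt{j{\left(w{\left(-8,2 \right)},p \right)} + 4260} = \sqrt{\left(-2 + \frac{1}{2} \left(-13\right) \left(-50\right)\right) + 4260} = \sqrt{\left(-2 + 325\right) + 4260} = \sqrt{323 + 4260} = \sqrt{4583}$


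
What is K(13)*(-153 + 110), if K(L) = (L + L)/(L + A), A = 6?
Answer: -1118/19 ≈ -58.842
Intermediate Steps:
K(L) = 2*L/(6 + L) (K(L) = (L + L)/(L + 6) = (2*L)/(6 + L) = 2*L/(6 + L))
K(13)*(-153 + 110) = (2*13/(6 + 13))*(-153 + 110) = (2*13/19)*(-43) = (2*13*(1/19))*(-43) = (26/19)*(-43) = -1118/19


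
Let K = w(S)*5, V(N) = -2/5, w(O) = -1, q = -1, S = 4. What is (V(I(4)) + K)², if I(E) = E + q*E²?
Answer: 729/25 ≈ 29.160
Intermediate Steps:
I(E) = E - E²
V(N) = -⅖ (V(N) = -2*⅕ = -⅖)
K = -5 (K = -1*5 = -5)
(V(I(4)) + K)² = (-⅖ - 5)² = (-27/5)² = 729/25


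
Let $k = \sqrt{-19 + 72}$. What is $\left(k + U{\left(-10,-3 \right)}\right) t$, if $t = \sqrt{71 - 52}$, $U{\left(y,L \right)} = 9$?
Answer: $\sqrt{19} \left(9 + \sqrt{53}\right) \approx 70.963$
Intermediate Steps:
$k = \sqrt{53} \approx 7.2801$
$t = \sqrt{19} \approx 4.3589$
$\left(k + U{\left(-10,-3 \right)}\right) t = \left(\sqrt{53} + 9\right) \sqrt{19} = \left(9 + \sqrt{53}\right) \sqrt{19} = \sqrt{19} \left(9 + \sqrt{53}\right)$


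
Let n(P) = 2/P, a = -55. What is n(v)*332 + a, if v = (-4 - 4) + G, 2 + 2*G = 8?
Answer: -939/5 ≈ -187.80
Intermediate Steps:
G = 3 (G = -1 + (½)*8 = -1 + 4 = 3)
v = -5 (v = (-4 - 4) + 3 = -8 + 3 = -5)
n(v)*332 + a = (2/(-5))*332 - 55 = (2*(-⅕))*332 - 55 = -⅖*332 - 55 = -664/5 - 55 = -939/5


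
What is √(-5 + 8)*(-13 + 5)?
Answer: -8*√3 ≈ -13.856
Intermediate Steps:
√(-5 + 8)*(-13 + 5) = √3*(-8) = -8*√3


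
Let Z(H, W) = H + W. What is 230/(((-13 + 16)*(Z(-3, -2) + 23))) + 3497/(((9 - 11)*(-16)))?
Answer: 98099/864 ≈ 113.54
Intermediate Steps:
230/(((-13 + 16)*(Z(-3, -2) + 23))) + 3497/(((9 - 11)*(-16))) = 230/(((-13 + 16)*((-3 - 2) + 23))) + 3497/(((9 - 11)*(-16))) = 230/((3*(-5 + 23))) + 3497/((-2*(-16))) = 230/((3*18)) + 3497/32 = 230/54 + 3497*(1/32) = 230*(1/54) + 3497/32 = 115/27 + 3497/32 = 98099/864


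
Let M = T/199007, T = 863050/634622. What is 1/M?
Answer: 63147110177/431525 ≈ 1.4633e+5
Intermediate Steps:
T = 431525/317311 (T = 863050*(1/634622) = 431525/317311 ≈ 1.3599)
M = 431525/63147110177 (M = (431525/317311)/199007 = (431525/317311)*(1/199007) = 431525/63147110177 ≈ 6.8336e-6)
1/M = 1/(431525/63147110177) = 63147110177/431525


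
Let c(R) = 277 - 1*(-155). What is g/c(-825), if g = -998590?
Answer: -499295/216 ≈ -2311.6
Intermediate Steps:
c(R) = 432 (c(R) = 277 + 155 = 432)
g/c(-825) = -998590/432 = -998590*1/432 = -499295/216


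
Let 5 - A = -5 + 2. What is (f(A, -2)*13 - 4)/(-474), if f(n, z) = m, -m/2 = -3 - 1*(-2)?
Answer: -11/237 ≈ -0.046413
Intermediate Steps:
A = 8 (A = 5 - (-5 + 2) = 5 - 1*(-3) = 5 + 3 = 8)
m = 2 (m = -2*(-3 - 1*(-2)) = -2*(-3 + 2) = -2*(-1) = 2)
f(n, z) = 2
(f(A, -2)*13 - 4)/(-474) = (2*13 - 4)/(-474) = (26 - 4)*(-1/474) = 22*(-1/474) = -11/237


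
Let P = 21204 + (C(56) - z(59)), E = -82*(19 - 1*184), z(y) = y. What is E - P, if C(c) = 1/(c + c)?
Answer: -852881/112 ≈ -7615.0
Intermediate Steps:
C(c) = 1/(2*c)
E = 13530 (E = -82*(19 - 184) = -82*(-165) = 13530)
P = 2368241/112 (P = 21204 + ((½)/56 - 1*59) = 21204 + ((½)*(1/56) - 59) = 21204 + (1/112 - 59) = 21204 - 6607/112 = 2368241/112 ≈ 21145.)
E - P = 13530 - 1*2368241/112 = 13530 - 2368241/112 = -852881/112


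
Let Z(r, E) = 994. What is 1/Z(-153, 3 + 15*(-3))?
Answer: 1/994 ≈ 0.0010060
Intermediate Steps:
1/Z(-153, 3 + 15*(-3)) = 1/994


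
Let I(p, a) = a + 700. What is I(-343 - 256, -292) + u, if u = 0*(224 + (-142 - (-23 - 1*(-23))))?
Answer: 408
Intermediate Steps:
I(p, a) = 700 + a
u = 0 (u = 0*(224 + (-142 - (-23 + 23))) = 0*(224 + (-142 - 1*0)) = 0*(224 + (-142 + 0)) = 0*(224 - 142) = 0*82 = 0)
I(-343 - 256, -292) + u = (700 - 292) + 0 = 408 + 0 = 408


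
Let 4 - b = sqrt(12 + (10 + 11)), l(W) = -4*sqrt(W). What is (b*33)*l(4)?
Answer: -1056 + 264*sqrt(33) ≈ 460.56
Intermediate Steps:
b = 4 - sqrt(33) (b = 4 - sqrt(12 + (10 + 11)) = 4 - sqrt(12 + 21) = 4 - sqrt(33) ≈ -1.7446)
(b*33)*l(4) = ((4 - sqrt(33))*33)*(-4*sqrt(4)) = (132 - 33*sqrt(33))*(-4*2) = (132 - 33*sqrt(33))*(-8) = -1056 + 264*sqrt(33)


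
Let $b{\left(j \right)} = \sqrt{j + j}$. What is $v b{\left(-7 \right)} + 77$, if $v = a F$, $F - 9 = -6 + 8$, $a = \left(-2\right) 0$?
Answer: $77$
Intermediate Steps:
$b{\left(j \right)} = \sqrt{2} \sqrt{j}$ ($b{\left(j \right)} = \sqrt{2 j} = \sqrt{2} \sqrt{j}$)
$a = 0$
$F = 11$ ($F = 9 + \left(-6 + 8\right) = 9 + 2 = 11$)
$v = 0$ ($v = 0 \cdot 11 = 0$)
$v b{\left(-7 \right)} + 77 = 0 \sqrt{2} \sqrt{-7} + 77 = 0 \sqrt{2} i \sqrt{7} + 77 = 0 i \sqrt{14} + 77 = 0 + 77 = 77$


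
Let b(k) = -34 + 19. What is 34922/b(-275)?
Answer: -34922/15 ≈ -2328.1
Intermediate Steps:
b(k) = -15
34922/b(-275) = 34922/(-15) = 34922*(-1/15) = -34922/15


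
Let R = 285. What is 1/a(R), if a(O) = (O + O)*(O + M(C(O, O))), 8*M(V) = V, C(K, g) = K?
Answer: 4/731025 ≈ 5.4718e-6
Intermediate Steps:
M(V) = V/8
a(O) = 9*O²/4 (a(O) = (O + O)*(O + O/8) = (2*O)*(9*O/8) = 9*O²/4)
1/a(R) = 1/((9/4)*285²) = 1/((9/4)*81225) = 1/(731025/4) = 4/731025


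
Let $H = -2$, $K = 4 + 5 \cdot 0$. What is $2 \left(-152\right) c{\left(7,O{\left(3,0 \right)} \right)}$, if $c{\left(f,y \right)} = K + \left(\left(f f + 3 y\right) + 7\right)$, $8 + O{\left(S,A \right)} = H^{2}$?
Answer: $-14592$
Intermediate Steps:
$K = 4$ ($K = 4 + 0 = 4$)
$O{\left(S,A \right)} = -4$ ($O{\left(S,A \right)} = -8 + \left(-2\right)^{2} = -8 + 4 = -4$)
$c{\left(f,y \right)} = 11 + f^{2} + 3 y$ ($c{\left(f,y \right)} = 4 + \left(\left(f f + 3 y\right) + 7\right) = 4 + \left(\left(f^{2} + 3 y\right) + 7\right) = 4 + \left(7 + f^{2} + 3 y\right) = 11 + f^{2} + 3 y$)
$2 \left(-152\right) c{\left(7,O{\left(3,0 \right)} \right)} = 2 \left(-152\right) \left(11 + 7^{2} + 3 \left(-4\right)\right) = - 304 \left(11 + 49 - 12\right) = \left(-304\right) 48 = -14592$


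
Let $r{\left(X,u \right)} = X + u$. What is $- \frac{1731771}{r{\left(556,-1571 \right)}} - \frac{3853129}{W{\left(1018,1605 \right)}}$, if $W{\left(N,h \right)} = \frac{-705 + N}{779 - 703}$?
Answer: $- \frac{296688326737}{317695} \approx -9.3388 \cdot 10^{5}$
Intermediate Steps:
$W{\left(N,h \right)} = - \frac{705}{76} + \frac{N}{76}$ ($W{\left(N,h \right)} = \frac{-705 + N}{76} = \left(-705 + N\right) \frac{1}{76} = - \frac{705}{76} + \frac{N}{76}$)
$- \frac{1731771}{r{\left(556,-1571 \right)}} - \frac{3853129}{W{\left(1018,1605 \right)}} = - \frac{1731771}{556 - 1571} - \frac{3853129}{- \frac{705}{76} + \frac{1}{76} \cdot 1018} = - \frac{1731771}{-1015} - \frac{3853129}{- \frac{705}{76} + \frac{509}{38}} = \left(-1731771\right) \left(- \frac{1}{1015}\right) - \frac{3853129}{\frac{313}{76}} = \frac{1731771}{1015} - \frac{292837804}{313} = - \frac{296688326737}{317695}$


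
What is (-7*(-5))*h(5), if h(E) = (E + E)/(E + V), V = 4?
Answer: 350/9 ≈ 38.889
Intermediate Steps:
h(E) = 2*E/(4 + E) (h(E) = (E + E)/(E + 4) = (2*E)/(4 + E) = 2*E/(4 + E))
(-7*(-5))*h(5) = (-7*(-5))*(2*5/(4 + 5)) = 35*(2*5/9) = 35*(2*5*(1/9)) = 35*(10/9) = 350/9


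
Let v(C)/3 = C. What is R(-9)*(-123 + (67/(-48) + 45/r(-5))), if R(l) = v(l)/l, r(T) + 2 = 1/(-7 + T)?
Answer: -35039/80 ≈ -437.99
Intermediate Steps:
r(T) = -2 + 1/(-7 + T)
v(C) = 3*C
R(l) = 3 (R(l) = (3*l)/l = 3)
R(-9)*(-123 + (67/(-48) + 45/r(-5))) = 3*(-123 + (67/(-48) + 45/(((15 - 2*(-5))/(-7 - 5))))) = 3*(-123 + (67*(-1/48) + 45/(((15 + 10)/(-12))))) = 3*(-123 + (-67/48 + 45/((-1/12*25)))) = 3*(-123 + (-67/48 + 45/(-25/12))) = 3*(-123 + (-67/48 + 45*(-12/25))) = 3*(-123 + (-67/48 - 108/5)) = 3*(-123 - 5519/240) = 3*(-35039/240) = -35039/80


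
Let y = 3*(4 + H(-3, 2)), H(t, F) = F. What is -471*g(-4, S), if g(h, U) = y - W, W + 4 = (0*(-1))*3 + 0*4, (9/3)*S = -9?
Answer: -10362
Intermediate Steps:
S = -3 (S = (⅓)*(-9) = -3)
W = -4 (W = -4 + ((0*(-1))*3 + 0*4) = -4 + (0*3 + 0) = -4 + (0 + 0) = -4 + 0 = -4)
y = 18 (y = 3*(4 + 2) = 3*6 = 18)
g(h, U) = 22 (g(h, U) = 18 - 1*(-4) = 18 + 4 = 22)
-471*g(-4, S) = -471*22 = -10362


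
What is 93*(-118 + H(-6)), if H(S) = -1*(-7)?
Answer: -10323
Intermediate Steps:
H(S) = 7
93*(-118 + H(-6)) = 93*(-118 + 7) = 93*(-111) = -10323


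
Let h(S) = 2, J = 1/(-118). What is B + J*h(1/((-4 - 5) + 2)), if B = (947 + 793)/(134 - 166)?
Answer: -25673/472 ≈ -54.392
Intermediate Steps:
J = -1/118 ≈ -0.0084746
B = -435/8 (B = 1740/(-32) = 1740*(-1/32) = -435/8 ≈ -54.375)
B + J*h(1/((-4 - 5) + 2)) = -435/8 - 1/118*2 = -435/8 - 1/59 = -25673/472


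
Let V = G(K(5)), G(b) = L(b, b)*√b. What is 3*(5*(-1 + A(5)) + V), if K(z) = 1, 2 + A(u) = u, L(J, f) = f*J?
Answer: 33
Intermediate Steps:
L(J, f) = J*f
A(u) = -2 + u
G(b) = b^(5/2) (G(b) = (b*b)*√b = b²*√b = b^(5/2))
V = 1 (V = 1^(5/2) = 1)
3*(5*(-1 + A(5)) + V) = 3*(5*(-1 + (-2 + 5)) + 1) = 3*(5*(-1 + 3) + 1) = 3*(5*2 + 1) = 3*(10 + 1) = 3*11 = 33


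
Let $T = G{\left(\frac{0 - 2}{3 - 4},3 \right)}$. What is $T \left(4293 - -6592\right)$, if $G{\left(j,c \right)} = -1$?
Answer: $-10885$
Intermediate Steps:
$T = -1$
$T \left(4293 - -6592\right) = - (4293 - -6592) = - (4293 + 6592) = \left(-1\right) 10885 = -10885$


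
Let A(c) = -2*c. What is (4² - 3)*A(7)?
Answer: -182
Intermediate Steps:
(4² - 3)*A(7) = (4² - 3)*(-2*7) = (16 - 3)*(-14) = 13*(-14) = -182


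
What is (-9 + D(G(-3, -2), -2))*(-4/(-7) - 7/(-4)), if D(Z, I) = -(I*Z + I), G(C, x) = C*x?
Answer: 325/28 ≈ 11.607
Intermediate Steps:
D(Z, I) = -I - I*Z (D(Z, I) = -(I + I*Z) = -I - I*Z)
(-9 + D(G(-3, -2), -2))*(-4/(-7) - 7/(-4)) = (-9 - 1*(-2)*(1 - 3*(-2)))*(-4/(-7) - 7/(-4)) = (-9 - 1*(-2)*(1 + 6))*(-4*(-1/7) - 7*(-1/4)) = (-9 - 1*(-2)*7)*(4/7 + 7/4) = (-9 + 14)*(65/28) = 5*(65/28) = 325/28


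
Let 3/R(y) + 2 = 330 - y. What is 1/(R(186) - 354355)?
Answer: -142/50318407 ≈ -2.8220e-6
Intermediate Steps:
R(y) = 3/(328 - y) (R(y) = 3/(-2 + (330 - y)) = 3/(328 - y))
1/(R(186) - 354355) = 1/(-3/(-328 + 186) - 354355) = 1/(-3/(-142) - 354355) = 1/(-3*(-1/142) - 354355) = 1/(3/142 - 354355) = 1/(-50318407/142) = -142/50318407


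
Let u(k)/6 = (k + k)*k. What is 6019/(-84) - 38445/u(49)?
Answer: -1051481/14406 ≈ -72.989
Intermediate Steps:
u(k) = 12*k² (u(k) = 6*((k + k)*k) = 6*((2*k)*k) = 6*(2*k²) = 12*k²)
6019/(-84) - 38445/u(49) = 6019/(-84) - 38445/(12*49²) = 6019*(-1/84) - 38445/(12*2401) = -6019/84 - 38445/28812 = -6019/84 - 38445*1/28812 = -6019/84 - 12815/9604 = -1051481/14406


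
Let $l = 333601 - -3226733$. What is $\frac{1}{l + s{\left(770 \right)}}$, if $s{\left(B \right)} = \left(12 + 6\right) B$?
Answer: $\frac{1}{3574194} \approx 2.7978 \cdot 10^{-7}$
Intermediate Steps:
$s{\left(B \right)} = 18 B$
$l = 3560334$ ($l = 333601 + 3226733 = 3560334$)
$\frac{1}{l + s{\left(770 \right)}} = \frac{1}{3560334 + 18 \cdot 770} = \frac{1}{3560334 + 13860} = \frac{1}{3574194}$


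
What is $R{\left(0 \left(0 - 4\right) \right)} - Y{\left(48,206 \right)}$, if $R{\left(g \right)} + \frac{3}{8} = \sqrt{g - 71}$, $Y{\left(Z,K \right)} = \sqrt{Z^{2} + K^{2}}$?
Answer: $- \frac{3}{8} - 2 \sqrt{11185} + i \sqrt{71} \approx -211.89 + 8.4261 i$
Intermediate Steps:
$Y{\left(Z,K \right)} = \sqrt{K^{2} + Z^{2}}$
$R{\left(g \right)} = - \frac{3}{8} + \sqrt{-71 + g}$ ($R{\left(g \right)} = - \frac{3}{8} + \sqrt{g - 71} = - \frac{3}{8} + \sqrt{-71 + g}$)
$R{\left(0 \left(0 - 4\right) \right)} - Y{\left(48,206 \right)} = \left(- \frac{3}{8} + \sqrt{-71 + 0 \left(0 - 4\right)}\right) - \sqrt{206^{2} + 48^{2}} = \left(- \frac{3}{8} + \sqrt{-71 + 0 \left(-4\right)}\right) - \sqrt{42436 + 2304} = \left(- \frac{3}{8} + \sqrt{-71 + 0}\right) - \sqrt{44740} = \left(- \frac{3}{8} + \sqrt{-71}\right) - 2 \sqrt{11185} = \left(- \frac{3}{8} + i \sqrt{71}\right) - 2 \sqrt{11185} = - \frac{3}{8} - 2 \sqrt{11185} + i \sqrt{71}$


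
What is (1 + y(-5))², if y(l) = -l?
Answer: 36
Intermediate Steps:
(1 + y(-5))² = (1 - 1*(-5))² = (1 + 5)² = 6² = 36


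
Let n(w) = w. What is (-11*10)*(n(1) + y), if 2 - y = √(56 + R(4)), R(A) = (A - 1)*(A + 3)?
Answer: -330 + 110*√77 ≈ 635.25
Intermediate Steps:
R(A) = (-1 + A)*(3 + A)
y = 2 - √77 (y = 2 - √(56 + (-3 + 4² + 2*4)) = 2 - √(56 + (-3 + 16 + 8)) = 2 - √(56 + 21) = 2 - √77 ≈ -6.7750)
(-11*10)*(n(1) + y) = (-11*10)*(1 + (2 - √77)) = -110*(3 - √77) = -330 + 110*√77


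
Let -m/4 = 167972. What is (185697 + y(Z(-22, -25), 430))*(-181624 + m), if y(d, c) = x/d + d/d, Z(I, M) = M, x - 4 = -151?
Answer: -3962512250664/25 ≈ -1.5850e+11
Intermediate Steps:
x = -147 (x = 4 - 151 = -147)
y(d, c) = 1 - 147/d (y(d, c) = -147/d + d/d = -147/d + 1 = 1 - 147/d)
m = -671888 (m = -4*167972 = -671888)
(185697 + y(Z(-22, -25), 430))*(-181624 + m) = (185697 + (-147 - 25)/(-25))*(-181624 - 671888) = (185697 - 1/25*(-172))*(-853512) = (185697 + 172/25)*(-853512) = (4642597/25)*(-853512) = -3962512250664/25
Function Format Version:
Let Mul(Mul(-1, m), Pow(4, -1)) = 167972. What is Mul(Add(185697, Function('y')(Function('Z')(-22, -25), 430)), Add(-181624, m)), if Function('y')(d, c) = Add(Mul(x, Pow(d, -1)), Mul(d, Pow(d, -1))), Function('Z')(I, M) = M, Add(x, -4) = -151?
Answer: Rational(-3962512250664, 25) ≈ -1.5850e+11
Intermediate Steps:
x = -147 (x = Add(4, -151) = -147)
Function('y')(d, c) = Add(1, Mul(-147, Pow(d, -1))) (Function('y')(d, c) = Add(Mul(-147, Pow(d, -1)), Mul(d, Pow(d, -1))) = Add(Mul(-147, Pow(d, -1)), 1) = Add(1, Mul(-147, Pow(d, -1))))
m = -671888 (m = Mul(-4, 167972) = -671888)
Mul(Add(185697, Function('y')(Function('Z')(-22, -25), 430)), Add(-181624, m)) = Mul(Add(185697, Mul(Pow(-25, -1), Add(-147, -25))), Add(-181624, -671888)) = Mul(Add(185697, Mul(Rational(-1, 25), -172)), -853512) = Mul(Add(185697, Rational(172, 25)), -853512) = Mul(Rational(4642597, 25), -853512) = Rational(-3962512250664, 25)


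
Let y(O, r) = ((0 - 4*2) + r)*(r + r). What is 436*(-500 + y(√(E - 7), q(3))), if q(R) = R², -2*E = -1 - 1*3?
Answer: -210152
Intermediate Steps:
E = 2 (E = -(-1 - 1*3)/2 = -(-1 - 3)/2 = -½*(-4) = 2)
y(O, r) = 2*r*(-8 + r) (y(O, r) = ((0 - 8) + r)*(2*r) = (-8 + r)*(2*r) = 2*r*(-8 + r))
436*(-500 + y(√(E - 7), q(3))) = 436*(-500 + 2*3²*(-8 + 3²)) = 436*(-500 + 2*9*(-8 + 9)) = 436*(-500 + 2*9*1) = 436*(-500 + 18) = 436*(-482) = -210152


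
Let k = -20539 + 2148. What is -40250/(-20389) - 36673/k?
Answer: 1487963547/374974099 ≈ 3.9682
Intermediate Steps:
k = -18391
-40250/(-20389) - 36673/k = -40250/(-20389) - 36673/(-18391) = -40250*(-1/20389) - 36673*(-1/18391) = 40250/20389 + 36673/18391 = 1487963547/374974099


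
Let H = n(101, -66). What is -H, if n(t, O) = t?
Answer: -101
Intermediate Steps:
H = 101
-H = -1*101 = -101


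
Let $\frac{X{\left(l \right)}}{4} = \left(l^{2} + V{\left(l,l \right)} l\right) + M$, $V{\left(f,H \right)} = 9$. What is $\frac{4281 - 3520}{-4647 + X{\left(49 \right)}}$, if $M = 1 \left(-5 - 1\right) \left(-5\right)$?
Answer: $\frac{761}{6841} \approx 0.11124$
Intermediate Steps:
$M = 30$ ($M = 1 \left(\left(-6\right) \left(-5\right)\right) = 1 \cdot 30 = 30$)
$X{\left(l \right)} = 120 + 4 l^{2} + 36 l$ ($X{\left(l \right)} = 4 \left(\left(l^{2} + 9 l\right) + 30\right) = 4 \left(30 + l^{2} + 9 l\right) = 120 + 4 l^{2} + 36 l$)
$\frac{4281 - 3520}{-4647 + X{\left(49 \right)}} = \frac{4281 - 3520}{-4647 + \left(120 + 4 \cdot 49^{2} + 36 \cdot 49\right)} = \frac{761}{-4647 + \left(120 + 4 \cdot 2401 + 1764\right)} = \frac{761}{-4647 + \left(120 + 9604 + 1764\right)} = \frac{761}{-4647 + 11488} = \frac{761}{6841}$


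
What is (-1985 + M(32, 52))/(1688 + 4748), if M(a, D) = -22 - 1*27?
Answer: -1017/3218 ≈ -0.31603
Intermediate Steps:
M(a, D) = -49 (M(a, D) = -22 - 27 = -49)
(-1985 + M(32, 52))/(1688 + 4748) = (-1985 - 49)/(1688 + 4748) = -2034/6436 = -2034*1/6436 = -1017/3218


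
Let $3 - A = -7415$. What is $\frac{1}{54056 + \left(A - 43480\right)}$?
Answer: $\frac{1}{17994} \approx 5.5574 \cdot 10^{-5}$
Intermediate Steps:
$A = 7418$ ($A = 3 - -7415 = 3 + 7415 = 7418$)
$\frac{1}{54056 + \left(A - 43480\right)} = \frac{1}{54056 + \left(7418 - 43480\right)} = \frac{1}{54056 - 36062} = \frac{1}{17994}$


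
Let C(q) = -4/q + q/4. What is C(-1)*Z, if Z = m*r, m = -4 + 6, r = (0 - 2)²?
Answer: 30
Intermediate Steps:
r = 4 (r = (-2)² = 4)
m = 2
C(q) = -4/q + q/4 (C(q) = -4/q + q*(¼) = -4/q + q/4)
Z = 8 (Z = 2*4 = 8)
C(-1)*Z = (-4/(-1) + (¼)*(-1))*8 = (-4*(-1) - ¼)*8 = (4 - ¼)*8 = (15/4)*8 = 30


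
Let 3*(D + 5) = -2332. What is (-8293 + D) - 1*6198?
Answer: -45820/3 ≈ -15273.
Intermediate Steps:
D = -2347/3 (D = -5 + (⅓)*(-2332) = -5 - 2332/3 = -2347/3 ≈ -782.33)
(-8293 + D) - 1*6198 = (-8293 - 2347/3) - 1*6198 = -27226/3 - 6198 = -45820/3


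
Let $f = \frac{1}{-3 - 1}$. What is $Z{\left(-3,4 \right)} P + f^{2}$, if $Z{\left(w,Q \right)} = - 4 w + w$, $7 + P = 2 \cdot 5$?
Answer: $\frac{433}{16} \approx 27.063$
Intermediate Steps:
$P = 3$ ($P = -7 + 2 \cdot 5 = -7 + 10 = 3$)
$Z{\left(w,Q \right)} = - 3 w$
$f = - \frac{1}{4}$ ($f = \frac{1}{-4} = - \frac{1}{4} \approx -0.25$)
$Z{\left(-3,4 \right)} P + f^{2} = \left(-3\right) \left(-3\right) 3 + \left(- \frac{1}{4}\right)^{2} = 9 \cdot 3 + \frac{1}{16} = 27 + \frac{1}{16} = \frac{433}{16}$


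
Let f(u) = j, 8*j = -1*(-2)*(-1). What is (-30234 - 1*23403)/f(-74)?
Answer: 214548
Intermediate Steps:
j = -¼ (j = (-1*(-2)*(-1))/8 = (2*(-1))/8 = (⅛)*(-2) = -¼ ≈ -0.25000)
f(u) = -¼
(-30234 - 1*23403)/f(-74) = (-30234 - 1*23403)/(-¼) = (-30234 - 23403)*(-4) = -53637*(-4) = 214548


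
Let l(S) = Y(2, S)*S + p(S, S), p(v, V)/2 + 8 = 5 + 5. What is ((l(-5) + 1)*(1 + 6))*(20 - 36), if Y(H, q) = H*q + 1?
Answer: -5600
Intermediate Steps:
p(v, V) = 4 (p(v, V) = -16 + 2*(5 + 5) = -16 + 2*10 = -16 + 20 = 4)
Y(H, q) = 1 + H*q
l(S) = 4 + S*(1 + 2*S) (l(S) = (1 + 2*S)*S + 4 = S*(1 + 2*S) + 4 = 4 + S*(1 + 2*S))
((l(-5) + 1)*(1 + 6))*(20 - 36) = (((4 - 5*(1 + 2*(-5))) + 1)*(1 + 6))*(20 - 36) = (((4 - 5*(1 - 10)) + 1)*7)*(-16) = (((4 - 5*(-9)) + 1)*7)*(-16) = (((4 + 45) + 1)*7)*(-16) = ((49 + 1)*7)*(-16) = (50*7)*(-16) = 350*(-16) = -5600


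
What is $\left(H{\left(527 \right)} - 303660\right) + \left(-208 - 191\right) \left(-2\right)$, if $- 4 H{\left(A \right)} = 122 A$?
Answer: $- \frac{637871}{2} \approx -3.1894 \cdot 10^{5}$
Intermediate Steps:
$H{\left(A \right)} = - \frac{61 A}{2}$ ($H{\left(A \right)} = - \frac{122 A}{4} = - \frac{61 A}{2}$)
$\left(H{\left(527 \right)} - 303660\right) + \left(-208 - 191\right) \left(-2\right) = \left(\left(- \frac{61}{2}\right) 527 - 303660\right) + \left(-208 - 191\right) \left(-2\right) = \left(- \frac{32147}{2} - 303660\right) - -798 = - \frac{639467}{2} + 798 = - \frac{637871}{2}$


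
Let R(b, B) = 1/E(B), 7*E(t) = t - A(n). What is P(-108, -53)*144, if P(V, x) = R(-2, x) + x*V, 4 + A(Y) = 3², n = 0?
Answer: 23902920/29 ≈ 8.2424e+5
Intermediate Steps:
A(Y) = 5 (A(Y) = -4 + 3² = -4 + 9 = 5)
E(t) = -5/7 + t/7 (E(t) = (t - 1*5)/7 = (t - 5)/7 = (-5 + t)/7 = -5/7 + t/7)
R(b, B) = 1/(-5/7 + B/7)
P(V, x) = 7/(-5 + x) + V*x (P(V, x) = 7/(-5 + x) + x*V = 7/(-5 + x) + V*x)
P(-108, -53)*144 = ((7 - 108*(-53)*(-5 - 53))/(-5 - 53))*144 = ((7 - 108*(-53)*(-58))/(-58))*144 = -(7 - 331992)/58*144 = -1/58*(-331985)*144 = (331985/58)*144 = 23902920/29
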